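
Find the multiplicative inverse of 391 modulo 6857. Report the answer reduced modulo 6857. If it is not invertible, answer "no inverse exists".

5910

Run Euclid on (6857, 391):
6857 = 17·391 + 210
391 = 1·210 + 181
210 = 1·181 + 29
181 = 6·29 + 7
29 = 4·7 + 1
7 = 7·1 + 0
Since gcd(391, 6857) = 1, back-substitute to write 1 as a combination:
1 = 29 − 4·7
1 = −4·181 + 25·29
1 = 25·210 − 29·181
1 = −29·391 + 54·210
1 = 54·6857 − 947·391
So 391·(-947) ≡ 1 (mod 6857), and -947 ≡ 5910 (mod 6857).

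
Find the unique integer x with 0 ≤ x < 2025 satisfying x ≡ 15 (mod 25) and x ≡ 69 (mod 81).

1365

Write x = 15 + 25·k. Then 25·k ≡ 69 − 15 ≡ 54 (mod 81).
Need 25⁻¹ mod 81. Extended Euclid on (81, 25):
81 = 3*25 + 6
25 = 4*6 + 1
6 = 6*1 + 0
Back-substitute:
1 = 25 − 4·6
1 = −4·81 + 13·25
25⁻¹ ≡ 13 (mod 81), so k ≡ 13·54 ≡ 54 (mod 81).
x = 15 + 25·54 = 1365.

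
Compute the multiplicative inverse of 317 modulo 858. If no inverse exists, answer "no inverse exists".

203

Run Euclid on (858, 317):
858 = 2·317 + 224
317 = 1·224 + 93
224 = 2·93 + 38
93 = 2·38 + 17
38 = 2·17 + 4
17 = 4·4 + 1
4 = 4·1 + 0
The gcd is 1. Working backward:
1 = 17 − 4·4
1 = −4·38 + 9·17
1 = 9·93 − 22·38
1 = −22·224 + 53·93
1 = 53·317 − 75·224
1 = −75·858 + 203·317
So 317·203 ≡ 1 (mod 858).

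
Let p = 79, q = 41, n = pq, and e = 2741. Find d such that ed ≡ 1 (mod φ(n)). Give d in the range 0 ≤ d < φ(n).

461

φ(n) = (p−1)(q−1) = 78·40 = 3120.
Need d with 2741·d ≡ 1 (mod 3120). Apply the extended Euclidean algorithm:
3120 = 1·2741 + 379
2741 = 7·379 + 88
379 = 4·88 + 27
88 = 3·27 + 7
27 = 3·7 + 6
7 = 1·6 + 1
6 = 6·1 + 0
Back-substitute:
1 = 7 − 6
1 = −27 + 4·7
1 = 4·88 − 13·27
1 = −13·379 + 56·88
1 = 56·2741 − 405·379
1 = −405·3120 + 461·2741
So 2741·461 ≡ 1 (mod 3120), hence d = 461.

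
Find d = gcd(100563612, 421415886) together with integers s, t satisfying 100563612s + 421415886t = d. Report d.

Apply Euclid's algorithm to 421415886 and 100563612:
421415886 = 4·100563612 + 19161438
100563612 = 5·19161438 + 4756422
19161438 = 4·4756422 + 135750
4756422 = 35·135750 + 5172
135750 = 26·5172 + 1278
5172 = 4·1278 + 60
1278 = 21·60 + 18
60 = 3·18 + 6
18 = 3·6 + 0
gcd(100563612, 421415886) = 6.
Working backward:
6 = 60 − 3·18
6 = −3·1278 + 64·60
6 = 64·5172 − 259·1278
6 = −259·135750 + 6798·5172
6 = 6798·4756422 − 238189·135750
6 = −238189·19161438 + 959554·4756422
6 = 959554·100563612 − 5035959·19161438
6 = −5035959·421415886 + 21103390·100563612
So 6 = (-5035959)·421415886 + (21103390)·100563612.

6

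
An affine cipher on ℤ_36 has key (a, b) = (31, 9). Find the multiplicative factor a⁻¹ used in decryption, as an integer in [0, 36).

Run Euclid on (36, 31):
36 = 1·31 + 5
31 = 6·5 + 1
5 = 5·1 + 0
The gcd is 1. Working backward:
1 = 31 − 6·5
1 = −6·36 + 7·31
So 31·7 ≡ 1 (mod 36).

7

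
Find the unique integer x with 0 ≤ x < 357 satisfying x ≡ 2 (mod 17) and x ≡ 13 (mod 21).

223

Write x = 2 + 17·k. Then 17·k ≡ 13 − 2 ≡ 11 (mod 21).
Need 17⁻¹ mod 21. Extended Euclid on (21, 17):
21 = 1*17 + 4
17 = 4*4 + 1
4 = 4*1 + 0
Back-substitute:
1 = 17 − 4·4
1 = −4·21 + 5·17
17⁻¹ ≡ 5 (mod 21), so k ≡ 5·11 ≡ 13 (mod 21).
x = 2 + 17·13 = 223.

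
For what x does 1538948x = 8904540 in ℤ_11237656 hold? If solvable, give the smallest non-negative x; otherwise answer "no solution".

First find gcd(1538948, 11237656):
11237656 = 7×1538948 + 465020
1538948 = 3×465020 + 143888
465020 = 3×143888 + 33356
143888 = 4×33356 + 10464
33356 = 3×10464 + 1964
10464 = 5×1964 + 644
1964 = 3×644 + 32
644 = 20×32 + 4
32 = 8×4 + 0
gcd = 4 and 4 | 8904540, so solutions exist. Divide through by 4: 384737x ≡ 2226135 (mod 2809414).
Now find 384737⁻¹ mod 2809414:
2809414 = 7·384737 + 116255
384737 = 3·116255 + 35972
116255 = 3·35972 + 8339
35972 = 4·8339 + 2616
8339 = 3·2616 + 491
2616 = 5·491 + 161
491 = 3·161 + 8
161 = 20·8 + 1
8 = 8·1 + 0
Back-substitute:
1 = 161 − 20·8
1 = −20·491 + 61·161
1 = 61·2616 − 325·491
1 = −325·8339 + 1036·2616
1 = 1036·35972 − 4469·8339
1 = −4469·116255 + 14443·35972
1 = 14443·384737 − 47798·116255
1 = −47798·2809414 + 349029·384737
So 384737⁻¹ ≡ 349029 (mod 2809414).
Then x ≡ 349029·2226135 ≡ 90005 (mod 2809414); the smallest non-negative solution is x = 90005.

90005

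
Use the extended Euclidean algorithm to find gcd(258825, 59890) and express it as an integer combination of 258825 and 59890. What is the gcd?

5

Euclidean algorithm:
258825 = 4·59890 + 19265
59890 = 3·19265 + 2095
19265 = 9·2095 + 410
2095 = 5·410 + 45
410 = 9·45 + 5
45 = 9·5 + 0
gcd(258825, 59890) = 5.
Back-substituting:
5 = 410 − 9·45
5 = −9·2095 + 46·410
5 = 46·19265 − 423·2095
5 = −423·59890 + 1315·19265
5 = 1315·258825 − 5683·59890
So 5 = (1315)·258825 + (-5683)·59890.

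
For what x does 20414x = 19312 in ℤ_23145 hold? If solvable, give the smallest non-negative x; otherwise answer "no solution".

First find gcd(20414, 23145):
23145 = 1·20414 + 2731
20414 = 7·2731 + 1297
2731 = 2·1297 + 137
1297 = 9·137 + 64
137 = 2·64 + 9
64 = 7·9 + 1
9 = 9·1 + 0
gcd = 1, so a unique solution mod 23145 exists.
Back-substitute for the Bézout coefficients:
1 = 64 − 7·9
1 = −7·137 + 15·64
1 = 15·1297 − 142·137
1 = −142·2731 + 299·1297
1 = 299·20414 − 2235·2731
1 = −2235·23145 + 2534·20414
So 20414·(2534) ≡ 1 (mod 23145), giving 20414⁻¹ ≡ 2534.
x ≡ 20414⁻¹·19312 ≡ 2534·19312 ≡ 8078 (mod 23145).

8078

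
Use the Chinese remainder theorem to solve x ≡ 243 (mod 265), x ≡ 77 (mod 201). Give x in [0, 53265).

Write x = 243 + 265·k. Then 265·k ≡ 77 − 243 ≡ 35 (mod 201).
Need 265⁻¹ mod 201. Extended Euclid on (201, 64):
201 = 3·64 + 9
64 = 7·9 + 1
9 = 9·1 + 0
Back-substitute:
1 = 64 − 7·9
1 = −7·201 + 22·64
265⁻¹ ≡ 22 (mod 201), so k ≡ 22·35 ≡ 167 (mod 201).
x = 243 + 265·167 = 44498.

44498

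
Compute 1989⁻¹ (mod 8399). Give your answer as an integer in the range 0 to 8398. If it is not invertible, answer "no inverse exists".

gcd(8399, 1989) by repeated division:
8399 = 4·1989 + 443
1989 = 4·443 + 217
443 = 2·217 + 9
217 = 24·9 + 1
9 = 9·1 + 0
gcd = 1, so the inverse exists. Back-substitute:
1 = 217 − 24·9
1 = −24·443 + 49·217
1 = 49·1989 − 220·443
1 = −220·8399 + 929·1989
So 1989·929 ≡ 1 (mod 8399).

929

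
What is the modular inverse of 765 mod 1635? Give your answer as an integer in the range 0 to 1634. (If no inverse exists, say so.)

no inverse exists

Compute gcd(765, 1635):
1635 = 2*765 + 105
765 = 7*105 + 30
105 = 3*30 + 15
30 = 2*15 + 0
gcd(765, 1635) = 15 ≠ 1, so 765 has no multiplicative inverse modulo 1635.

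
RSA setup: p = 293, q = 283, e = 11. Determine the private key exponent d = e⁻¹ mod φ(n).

φ(n) = (p−1)(q−1) = 292·282 = 82344.
Need d with 11·d ≡ 1 (mod 82344). Apply the extended Euclidean algorithm:
82344 = 7485·11 + 9
11 = 1·9 + 2
9 = 4·2 + 1
2 = 2·1 + 0
Back-substitute:
1 = 9 − 4·2
1 = −4·11 + 5·9
1 = 5·82344 − 37429·11
So 11·(-37429) ≡ 1 (mod 82344), hence d ≡ -37429 ≡ 44915 (mod 82344).

44915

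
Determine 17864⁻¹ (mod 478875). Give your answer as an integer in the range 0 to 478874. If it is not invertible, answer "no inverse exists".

465284

Extended Euclidean algorithm:
478875 = 26×17864 + 14411
17864 = 1×14411 + 3453
14411 = 4×3453 + 599
3453 = 5×599 + 458
599 = 1×458 + 141
458 = 3×141 + 35
141 = 4×35 + 1
35 = 35×1 + 0
Since gcd(17864, 478875) = 1, back-substitute to write 1 as a combination:
1 = 141 − 4·35
1 = −4·458 + 13·141
1 = 13·599 − 17·458
1 = −17·3453 + 98·599
1 = 98·14411 − 409·3453
1 = −409·17864 + 507·14411
1 = 507·478875 − 13591·17864
So 17864·(-13591) ≡ 1 (mod 478875), and -13591 ≡ 465284 (mod 478875).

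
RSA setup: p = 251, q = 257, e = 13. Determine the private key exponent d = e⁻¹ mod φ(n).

59077

φ(n) = (p−1)(q−1) = 250·256 = 64000.
Need d with 13·d ≡ 1 (mod 64000). Apply the extended Euclidean algorithm:
64000 = 4923·13 + 1
13 = 13·1 + 0
Back-substitute:
1 = 64000 − 4923·13
So 13·(-4923) ≡ 1 (mod 64000), hence d ≡ -4923 ≡ 59077 (mod 64000).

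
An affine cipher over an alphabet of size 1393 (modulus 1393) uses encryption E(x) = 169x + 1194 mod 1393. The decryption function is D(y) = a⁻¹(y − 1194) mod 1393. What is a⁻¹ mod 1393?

1121

gcd(1393, 169) by repeated division:
1393 = 8*169 + 41
169 = 4*41 + 5
41 = 8*5 + 1
5 = 5*1 + 0
Since gcd(169, 1393) = 1, back-substitute to write 1 as a combination:
1 = 41 − 8·5
1 = −8·169 + 33·41
1 = 33·1393 − 272·169
Hence 169⁻¹ ≡ -272 ≡ 1121 (mod 1393).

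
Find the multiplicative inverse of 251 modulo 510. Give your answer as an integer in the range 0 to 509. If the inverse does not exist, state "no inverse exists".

gcd(510, 251) by repeated division:
510 = 2×251 + 8
251 = 31×8 + 3
8 = 2×3 + 2
3 = 1×2 + 1
2 = 2×1 + 0
gcd = 1, so the inverse exists. Back-substitute:
1 = 3 − 2
1 = −8 + 3·3
1 = 3·251 − 94·8
1 = −94·510 + 191·251
So 251·191 ≡ 1 (mod 510).

191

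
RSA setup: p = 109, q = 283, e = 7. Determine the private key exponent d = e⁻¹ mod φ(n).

φ(n) = (p−1)(q−1) = 108·282 = 30456.
Need d with 7·d ≡ 1 (mod 30456). Apply the extended Euclidean algorithm:
30456 = 4350·7 + 6
7 = 1·6 + 1
6 = 6·1 + 0
Back-substitute:
1 = 7 − 6
1 = −30456 + 4351·7
So 7·4351 ≡ 1 (mod 30456), hence d = 4351.

4351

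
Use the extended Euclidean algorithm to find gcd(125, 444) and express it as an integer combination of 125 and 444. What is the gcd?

Repeated division:
444 = 3*125 + 69
125 = 1*69 + 56
69 = 1*56 + 13
56 = 4*13 + 4
13 = 3*4 + 1
4 = 4*1 + 0
gcd(125, 444) = 1.
Express as a combination:
1 = 13 − 3·4
1 = −3·56 + 13·13
1 = 13·69 − 16·56
1 = −16·125 + 29·69
1 = 29·444 − 103·125
So 1 = (29)·444 + (-103)·125.

1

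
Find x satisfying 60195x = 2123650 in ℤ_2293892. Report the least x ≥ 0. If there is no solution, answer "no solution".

First find gcd(60195, 2293892):
2293892 = 38*60195 + 6482
60195 = 9*6482 + 1857
6482 = 3*1857 + 911
1857 = 2*911 + 35
911 = 26*35 + 1
35 = 35*1 + 0
gcd = 1, so a unique solution mod 2293892 exists.
Back-substitute for the Bézout coefficients:
1 = 911 − 26·35
1 = −26·1857 + 53·911
1 = 53·6482 − 185·1857
1 = −185·60195 + 1718·6482
1 = 1718·2293892 − 65469·60195
So 60195·(-65469) ≡ 1 (mod 2293892), giving 60195⁻¹ ≡ 2228423.
x ≡ 60195⁻¹·2123650 ≡ 2228423·2123650 ≡ 1846162 (mod 2293892).

1846162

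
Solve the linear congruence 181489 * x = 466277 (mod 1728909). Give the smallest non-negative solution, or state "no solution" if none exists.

71297

First find gcd(181489, 1728909):
1728909 = 9×181489 + 95508
181489 = 1×95508 + 85981
95508 = 1×85981 + 9527
85981 = 9×9527 + 238
9527 = 40×238 + 7
238 = 34×7 + 0
gcd = 7 and 7 | 466277, so solutions exist. Divide through by 7: 25927x ≡ 66611 (mod 246987).
Now find 25927⁻¹ mod 246987:
246987 = 9*25927 + 13644
25927 = 1*13644 + 12283
13644 = 1*12283 + 1361
12283 = 9*1361 + 34
1361 = 40*34 + 1
34 = 34*1 + 0
Back-substitute:
1 = 1361 − 40·34
1 = −40·12283 + 361·1361
1 = 361·13644 − 401·12283
1 = −401·25927 + 762·13644
1 = 762·246987 − 7259·25927
So 25927·(-7259) ≡ 1 (mod 246987), i.e. 25927⁻¹ ≡ 239728.
Then x ≡ 239728·66611 ≡ 71297 (mod 246987); the smallest non-negative solution is x = 71297.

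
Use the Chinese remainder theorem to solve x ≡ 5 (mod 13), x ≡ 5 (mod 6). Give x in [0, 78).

Write x = 5 + 13·k. Then 13·k ≡ 5 − 5 ≡ 0 (mod 6).
Need 13⁻¹ mod 6. Extended Euclid on (6, 1):
6 = 6·1 + 0
13⁻¹ ≡ 1 (mod 6), so k ≡ 1·0 ≡ 0 (mod 6).
x = 5 + 13·0 = 5.

5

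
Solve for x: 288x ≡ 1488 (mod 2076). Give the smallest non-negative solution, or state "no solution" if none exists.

First find gcd(288, 2076):
2076 = 7*288 + 60
288 = 4*60 + 48
60 = 1*48 + 12
48 = 4*12 + 0
gcd = 12 and 12 | 1488, so solutions exist. Divide through by 12: 24x ≡ 124 (mod 173).
Now find 24⁻¹ mod 173:
173 = 7×24 + 5
24 = 4×5 + 4
5 = 1×4 + 1
4 = 4×1 + 0
Back-substitute:
1 = 5 − 4
1 = −24 + 5·5
1 = 5·173 − 36·24
So 24·(-36) ≡ 1 (mod 173), i.e. 24⁻¹ ≡ 137.
Then x ≡ 137·124 ≡ 34 (mod 173); the smallest non-negative solution is x = 34.

34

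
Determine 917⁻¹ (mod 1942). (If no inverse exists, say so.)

Run Euclid on (1942, 917):
1942 = 2·917 + 108
917 = 8·108 + 53
108 = 2·53 + 2
53 = 26·2 + 1
2 = 2·1 + 0
gcd = 1, so the inverse exists. Back-substitute:
1 = 53 − 26·2
1 = −26·108 + 53·53
1 = 53·917 − 450·108
1 = −450·1942 + 953·917
So 917·953 ≡ 1 (mod 1942).

953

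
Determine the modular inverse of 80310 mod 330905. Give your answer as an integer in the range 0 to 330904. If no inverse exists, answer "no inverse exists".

no inverse exists

Compute gcd(80310, 330905):
330905 = 4·80310 + 9665
80310 = 8·9665 + 2990
9665 = 3·2990 + 695
2990 = 4·695 + 210
695 = 3·210 + 65
210 = 3·65 + 15
65 = 4·15 + 5
15 = 3·5 + 0
The gcd is 5, not 1, hence no inverse exists.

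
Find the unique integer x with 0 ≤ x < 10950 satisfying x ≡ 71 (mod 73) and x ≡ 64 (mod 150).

Write x = 71 + 73·k. Then 73·k ≡ 64 − 71 ≡ 143 (mod 150).
Need 73⁻¹ mod 150. Extended Euclid on (150, 73):
150 = 2×73 + 4
73 = 18×4 + 1
4 = 4×1 + 0
Back-substitute:
1 = 73 − 18·4
1 = −18·150 + 37·73
73⁻¹ ≡ 37 (mod 150), so k ≡ 37·143 ≡ 41 (mod 150).
x = 71 + 73·41 = 3064.

3064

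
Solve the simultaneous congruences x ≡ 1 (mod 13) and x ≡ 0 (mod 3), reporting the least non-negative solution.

Write x = 1 + 13·k. Then 13·k ≡ 0 − 1 ≡ 2 (mod 3).
Need 13⁻¹ mod 3. Extended Euclid on (3, 1):
3 = 3·1 + 0
13⁻¹ ≡ 1 (mod 3), so k ≡ 1·2 ≡ 2 (mod 3).
x = 1 + 13·2 = 27.

27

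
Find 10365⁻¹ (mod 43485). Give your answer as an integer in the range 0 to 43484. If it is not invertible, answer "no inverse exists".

Euclidean algorithm on 43485, 10365:
43485 = 4·10365 + 2025
10365 = 5·2025 + 240
2025 = 8·240 + 105
240 = 2·105 + 30
105 = 3·30 + 15
30 = 2·15 + 0
Since gcd = 15 > 1, 10365 is not a unit mod 43485.

no inverse exists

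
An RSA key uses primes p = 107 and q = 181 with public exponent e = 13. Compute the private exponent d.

14677

φ(n) = (p−1)(q−1) = 106·180 = 19080.
Need d with 13·d ≡ 1 (mod 19080). Apply the extended Euclidean algorithm:
19080 = 1467·13 + 9
13 = 1·9 + 4
9 = 2·4 + 1
4 = 4·1 + 0
Back-substitute:
1 = 9 − 2·4
1 = −2·13 + 3·9
1 = 3·19080 − 4403·13
So 13·(-4403) ≡ 1 (mod 19080), hence d ≡ -4403 ≡ 14677 (mod 19080).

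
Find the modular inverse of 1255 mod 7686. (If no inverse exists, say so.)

Apply the Euclidean algorithm to 7686 and 1255:
7686 = 6·1255 + 156
1255 = 8·156 + 7
156 = 22·7 + 2
7 = 3·2 + 1
2 = 2·1 + 0
gcd = 1, so the inverse exists. Back-substitute:
1 = 7 − 3·2
1 = −3·156 + 67·7
1 = 67·1255 − 539·156
1 = −539·7686 + 3301·1255
So 1255·3301 ≡ 1 (mod 7686).

3301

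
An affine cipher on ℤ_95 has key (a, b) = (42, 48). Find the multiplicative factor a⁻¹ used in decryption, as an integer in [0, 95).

Apply the Euclidean algorithm to 95 and 42:
95 = 2*42 + 11
42 = 3*11 + 9
11 = 1*9 + 2
9 = 4*2 + 1
2 = 2*1 + 0
The gcd is 1. Working backward:
1 = 9 − 4·2
1 = −4·11 + 5·9
1 = 5·42 − 19·11
1 = −19·95 + 43·42
So 42·43 ≡ 1 (mod 95).

43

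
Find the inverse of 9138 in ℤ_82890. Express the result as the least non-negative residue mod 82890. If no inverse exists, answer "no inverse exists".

Compute gcd(9138, 82890):
82890 = 9·9138 + 648
9138 = 14·648 + 66
648 = 9·66 + 54
66 = 1·54 + 12
54 = 4·12 + 6
12 = 2·6 + 0
gcd(9138, 82890) = 6 ≠ 1, so 9138 has no multiplicative inverse modulo 82890.

no inverse exists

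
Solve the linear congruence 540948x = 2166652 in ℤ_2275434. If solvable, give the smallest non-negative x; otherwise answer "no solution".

gcd(540948, 2275434):
2275434 = 4×540948 + 111642
540948 = 4×111642 + 94380
111642 = 1×94380 + 17262
94380 = 5×17262 + 8070
17262 = 2×8070 + 1122
8070 = 7×1122 + 216
1122 = 5×216 + 42
216 = 5×42 + 6
42 = 7×6 + 0
gcd = 6, but 6 ∤ 2166652, so the congruence has no solution.

no solution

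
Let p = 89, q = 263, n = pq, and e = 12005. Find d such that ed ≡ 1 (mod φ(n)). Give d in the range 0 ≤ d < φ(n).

φ(n) = (p−1)(q−1) = 88·262 = 23056.
Need d with 12005·d ≡ 1 (mod 23056). Apply the extended Euclidean algorithm:
23056 = 1×12005 + 11051
12005 = 1×11051 + 954
11051 = 11×954 + 557
954 = 1×557 + 397
557 = 1×397 + 160
397 = 2×160 + 77
160 = 2×77 + 6
77 = 12×6 + 5
6 = 1×5 + 1
5 = 5×1 + 0
Back-substitute:
1 = 6 − 5
1 = −77 + 13·6
1 = 13·160 − 27·77
1 = −27·397 + 67·160
1 = 67·557 − 94·397
1 = −94·954 + 161·557
1 = 161·11051 − 1865·954
1 = −1865·12005 + 2026·11051
1 = 2026·23056 − 3891·12005
So 12005·(-3891) ≡ 1 (mod 23056), hence d ≡ -3891 ≡ 19165 (mod 23056).

19165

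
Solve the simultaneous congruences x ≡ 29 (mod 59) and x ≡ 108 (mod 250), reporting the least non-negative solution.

1858

Write x = 29 + 59·k. Then 59·k ≡ 108 − 29 ≡ 79 (mod 250).
Need 59⁻¹ mod 250. Extended Euclid on (250, 59):
250 = 4*59 + 14
59 = 4*14 + 3
14 = 4*3 + 2
3 = 1*2 + 1
2 = 2*1 + 0
Back-substitute:
1 = 3 − 2
1 = −14 + 5·3
1 = 5·59 − 21·14
1 = −21·250 + 89·59
59⁻¹ ≡ 89 (mod 250), so k ≡ 89·79 ≡ 31 (mod 250).
x = 29 + 59·31 = 1858.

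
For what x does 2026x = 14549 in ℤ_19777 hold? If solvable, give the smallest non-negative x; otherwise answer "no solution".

First find gcd(2026, 19777):
19777 = 9×2026 + 1543
2026 = 1×1543 + 483
1543 = 3×483 + 94
483 = 5×94 + 13
94 = 7×13 + 3
13 = 4×3 + 1
3 = 3×1 + 0
gcd = 1, so a unique solution mod 19777 exists.
Back-substitute for the Bézout coefficients:
1 = 13 − 4·3
1 = −4·94 + 29·13
1 = 29·483 − 149·94
1 = −149·1543 + 476·483
1 = 476·2026 − 625·1543
1 = −625·19777 + 6101·2026
So 2026·(6101) ≡ 1 (mod 19777), giving 2026⁻¹ ≡ 6101.
x ≡ 2026⁻¹·14549 ≡ 6101·14549 ≡ 4273 (mod 19777).

4273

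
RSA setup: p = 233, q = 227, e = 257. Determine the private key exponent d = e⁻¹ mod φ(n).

φ(n) = (p−1)(q−1) = 232·226 = 52432.
Need d with 257·d ≡ 1 (mod 52432). Apply the extended Euclidean algorithm:
52432 = 204·257 + 4
257 = 64·4 + 1
4 = 4·1 + 0
Back-substitute:
1 = 257 − 64·4
1 = −64·52432 + 13057·257
So 257·13057 ≡ 1 (mod 52432), hence d = 13057.

13057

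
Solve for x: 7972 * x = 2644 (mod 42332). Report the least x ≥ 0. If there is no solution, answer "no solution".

1142

First find gcd(7972, 42332):
42332 = 5·7972 + 2472
7972 = 3·2472 + 556
2472 = 4·556 + 248
556 = 2·248 + 60
248 = 4·60 + 8
60 = 7·8 + 4
8 = 2·4 + 0
gcd = 4 and 4 | 2644, so solutions exist. Divide through by 4: 1993x ≡ 661 (mod 10583).
Now find 1993⁻¹ mod 10583:
10583 = 5·1993 + 618
1993 = 3·618 + 139
618 = 4·139 + 62
139 = 2·62 + 15
62 = 4·15 + 2
15 = 7·2 + 1
2 = 2·1 + 0
Back-substitute:
1 = 15 − 7·2
1 = −7·62 + 29·15
1 = 29·139 − 65·62
1 = −65·618 + 289·139
1 = 289·1993 − 932·618
1 = −932·10583 + 4949·1993
So 1993⁻¹ ≡ 4949 (mod 10583).
Then x ≡ 4949·661 ≡ 1142 (mod 10583); the smallest non-negative solution is x = 1142.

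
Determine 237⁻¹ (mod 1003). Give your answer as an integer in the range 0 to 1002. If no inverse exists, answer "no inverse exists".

237

Run Euclid on (1003, 237):
1003 = 4·237 + 55
237 = 4·55 + 17
55 = 3·17 + 4
17 = 4·4 + 1
4 = 4·1 + 0
gcd = 1, so the inverse exists. Back-substitute:
1 = 17 − 4·4
1 = −4·55 + 13·17
1 = 13·237 − 56·55
1 = −56·1003 + 237·237
So 237·237 ≡ 1 (mod 1003).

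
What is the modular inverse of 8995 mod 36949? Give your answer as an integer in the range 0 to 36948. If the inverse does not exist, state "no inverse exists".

5529

gcd(36949, 8995) by repeated division:
36949 = 4×8995 + 969
8995 = 9×969 + 274
969 = 3×274 + 147
274 = 1×147 + 127
147 = 1×127 + 20
127 = 6×20 + 7
20 = 2×7 + 6
7 = 1×6 + 1
6 = 6×1 + 0
The gcd is 1. Working backward:
1 = 7 − 6
1 = −20 + 3·7
1 = 3·127 − 19·20
1 = −19·147 + 22·127
1 = 22·274 − 41·147
1 = −41·969 + 145·274
1 = 145·8995 − 1346·969
1 = −1346·36949 + 5529·8995
So 8995·5529 ≡ 1 (mod 36949).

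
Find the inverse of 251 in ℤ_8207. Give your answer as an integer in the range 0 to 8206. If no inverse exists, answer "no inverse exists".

Run Euclid on (8207, 251):
8207 = 32×251 + 175
251 = 1×175 + 76
175 = 2×76 + 23
76 = 3×23 + 7
23 = 3×7 + 2
7 = 3×2 + 1
2 = 2×1 + 0
Since gcd(251, 8207) = 1, back-substitute to write 1 as a combination:
1 = 7 − 3·2
1 = −3·23 + 10·7
1 = 10·76 − 33·23
1 = −33·175 + 76·76
1 = 76·251 − 109·175
1 = −109·8207 + 3564·251
So 251·3564 ≡ 1 (mod 8207).

3564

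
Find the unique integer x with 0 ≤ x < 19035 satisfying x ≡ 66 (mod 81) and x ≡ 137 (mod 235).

Write x = 66 + 81·k. Then 81·k ≡ 137 − 66 ≡ 71 (mod 235).
Need 81⁻¹ mod 235. Extended Euclid on (235, 81):
235 = 2*81 + 73
81 = 1*73 + 8
73 = 9*8 + 1
8 = 8*1 + 0
Back-substitute:
1 = 73 − 9·8
1 = −9·81 + 10·73
1 = 10·235 − 29·81
81⁻¹ ≡ 206 (mod 235), so k ≡ 206·71 ≡ 56 (mod 235).
x = 66 + 81·56 = 4602.

4602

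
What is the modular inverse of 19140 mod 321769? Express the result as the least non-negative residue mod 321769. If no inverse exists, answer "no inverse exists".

302789

Apply the Euclidean algorithm to 321769 and 19140:
321769 = 16·19140 + 15529
19140 = 1·15529 + 3611
15529 = 4·3611 + 1085
3611 = 3·1085 + 356
1085 = 3·356 + 17
356 = 20·17 + 16
17 = 1·16 + 1
16 = 16·1 + 0
Since gcd(19140, 321769) = 1, back-substitute to write 1 as a combination:
1 = 17 − 16
1 = −356 + 21·17
1 = 21·1085 − 64·356
1 = −64·3611 + 213·1085
1 = 213·15529 − 916·3611
1 = −916·19140 + 1129·15529
1 = 1129·321769 − 18980·19140
Hence 19140⁻¹ ≡ -18980 ≡ 302789 (mod 321769).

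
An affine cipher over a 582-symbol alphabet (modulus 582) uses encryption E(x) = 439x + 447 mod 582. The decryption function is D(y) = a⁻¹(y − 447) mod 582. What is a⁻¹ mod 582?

gcd(582, 439) by repeated division:
582 = 1·439 + 143
439 = 3·143 + 10
143 = 14·10 + 3
10 = 3·3 + 1
3 = 3·1 + 0
The gcd is 1. Working backward:
1 = 10 − 3·3
1 = −3·143 + 43·10
1 = 43·439 − 132·143
1 = −132·582 + 175·439
So 439·175 ≡ 1 (mod 582).

175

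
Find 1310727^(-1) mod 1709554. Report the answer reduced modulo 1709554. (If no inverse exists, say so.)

Compute gcd(1310727, 1709554):
1709554 = 1×1310727 + 398827
1310727 = 3×398827 + 114246
398827 = 3×114246 + 56089
114246 = 2×56089 + 2068
56089 = 27×2068 + 253
2068 = 8×253 + 44
253 = 5×44 + 33
44 = 1×33 + 11
33 = 3×11 + 0
gcd(1310727, 1709554) = 11 ≠ 1, so 1310727 has no multiplicative inverse modulo 1709554.

no inverse exists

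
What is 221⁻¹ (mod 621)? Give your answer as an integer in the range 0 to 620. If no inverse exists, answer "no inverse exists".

281

Extended Euclidean algorithm:
621 = 2×221 + 179
221 = 1×179 + 42
179 = 4×42 + 11
42 = 3×11 + 9
11 = 1×9 + 2
9 = 4×2 + 1
2 = 2×1 + 0
gcd = 1, so the inverse exists. Back-substitute:
1 = 9 − 4·2
1 = −4·11 + 5·9
1 = 5·42 − 19·11
1 = −19·179 + 81·42
1 = 81·221 − 100·179
1 = −100·621 + 281·221
So 221·281 ≡ 1 (mod 621).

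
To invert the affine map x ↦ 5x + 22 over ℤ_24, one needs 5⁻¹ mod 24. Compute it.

5

Run Euclid on (24, 5):
24 = 4·5 + 4
5 = 1·4 + 1
4 = 4·1 + 0
Since gcd(5, 24) = 1, back-substitute to write 1 as a combination:
1 = 5 − 4
1 = −24 + 5·5
So 5·5 ≡ 1 (mod 24).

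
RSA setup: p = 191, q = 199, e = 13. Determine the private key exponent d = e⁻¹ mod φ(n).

φ(n) = (p−1)(q−1) = 190·198 = 37620.
Need d with 13·d ≡ 1 (mod 37620). Apply the extended Euclidean algorithm:
37620 = 2893×13 + 11
13 = 1×11 + 2
11 = 5×2 + 1
2 = 2×1 + 0
Back-substitute:
1 = 11 − 5·2
1 = −5·13 + 6·11
1 = 6·37620 − 17363·13
So 13·(-17363) ≡ 1 (mod 37620), hence d ≡ -17363 ≡ 20257 (mod 37620).

20257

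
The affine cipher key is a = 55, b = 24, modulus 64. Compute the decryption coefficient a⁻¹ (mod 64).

7

Run Euclid on (64, 55):
64 = 1·55 + 9
55 = 6·9 + 1
9 = 9·1 + 0
gcd = 1, so the inverse exists. Back-substitute:
1 = 55 − 6·9
1 = −6·64 + 7·55
So 55·7 ≡ 1 (mod 64).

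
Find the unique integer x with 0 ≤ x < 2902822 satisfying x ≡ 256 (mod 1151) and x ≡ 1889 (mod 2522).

Write x = 256 + 1151·k. Then 1151·k ≡ 1889 − 256 ≡ 1633 (mod 2522).
Need 1151⁻¹ mod 2522. Extended Euclid on (2522, 1151):
2522 = 2*1151 + 220
1151 = 5*220 + 51
220 = 4*51 + 16
51 = 3*16 + 3
16 = 5*3 + 1
3 = 3*1 + 0
Back-substitute:
1 = 16 − 5·3
1 = −5·51 + 16·16
1 = 16·220 − 69·51
1 = −69·1151 + 361·220
1 = 361·2522 − 791·1151
1151⁻¹ ≡ 1731 (mod 2522), so k ≡ 1731·1633 ≡ 2083 (mod 2522).
x = 256 + 1151·2083 = 2397789.

2397789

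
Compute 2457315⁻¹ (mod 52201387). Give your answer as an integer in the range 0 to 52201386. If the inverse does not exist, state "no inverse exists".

no inverse exists

Compute gcd(2457315, 52201387):
52201387 = 21·2457315 + 597772
2457315 = 4·597772 + 66227
597772 = 9·66227 + 1729
66227 = 38·1729 + 525
1729 = 3·525 + 154
525 = 3·154 + 63
154 = 2·63 + 28
63 = 2·28 + 7
28 = 4·7 + 0
gcd(2457315, 52201387) = 7 ≠ 1, so 2457315 has no multiplicative inverse modulo 52201387.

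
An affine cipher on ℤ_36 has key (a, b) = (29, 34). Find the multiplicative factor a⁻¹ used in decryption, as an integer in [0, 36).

Run Euclid on (36, 29):
36 = 1·29 + 7
29 = 4·7 + 1
7 = 7·1 + 0
gcd = 1, so the inverse exists. Back-substitute:
1 = 29 − 4·7
1 = −4·36 + 5·29
So 29·5 ≡ 1 (mod 36).

5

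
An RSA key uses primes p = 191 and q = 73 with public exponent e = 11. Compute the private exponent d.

3731

φ(n) = (p−1)(q−1) = 190·72 = 13680.
Need d with 11·d ≡ 1 (mod 13680). Apply the extended Euclidean algorithm:
13680 = 1243·11 + 7
11 = 1·7 + 4
7 = 1·4 + 3
4 = 1·3 + 1
3 = 3·1 + 0
Back-substitute:
1 = 4 − 3
1 = −7 + 2·4
1 = 2·11 − 3·7
1 = −3·13680 + 3731·11
So 11·3731 ≡ 1 (mod 13680), hence d = 3731.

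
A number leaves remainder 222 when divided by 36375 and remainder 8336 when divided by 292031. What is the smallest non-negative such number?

Write x = 222 + 36375·k. Then 36375·k ≡ 8336 − 222 ≡ 8114 (mod 292031).
Need 36375⁻¹ mod 292031. Extended Euclid on (292031, 36375):
292031 = 8×36375 + 1031
36375 = 35×1031 + 290
1031 = 3×290 + 161
290 = 1×161 + 129
161 = 1×129 + 32
129 = 4×32 + 1
32 = 32×1 + 0
Back-substitute:
1 = 129 − 4·32
1 = −4·161 + 5·129
1 = 5·290 − 9·161
1 = −9·1031 + 32·290
1 = 32·36375 − 1129·1031
1 = −1129·292031 + 9064·36375
36375⁻¹ ≡ 9064 (mod 292031), so k ≡ 9064·8114 ≡ 245515 (mod 292031).
x = 222 + 36375·245515 = 8930608347.

8930608347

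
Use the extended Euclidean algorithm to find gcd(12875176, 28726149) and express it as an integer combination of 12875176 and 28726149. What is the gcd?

Apply Euclid's algorithm to 28726149 and 12875176:
28726149 = 2·12875176 + 2975797
12875176 = 4·2975797 + 971988
2975797 = 3·971988 + 59833
971988 = 16·59833 + 14660
59833 = 4·14660 + 1193
14660 = 12·1193 + 344
1193 = 3·344 + 161
344 = 2·161 + 22
161 = 7·22 + 7
22 = 3·7 + 1
7 = 7·1 + 0
gcd(12875176, 28726149) = 1.
Working backward:
1 = 22 − 3·7
1 = −3·161 + 22·22
1 = 22·344 − 47·161
1 = −47·1193 + 163·344
1 = 163·14660 − 2003·1193
1 = −2003·59833 + 8175·14660
1 = 8175·971988 − 132803·59833
1 = −132803·2975797 + 406584·971988
1 = 406584·12875176 − 1759139·2975797
1 = −1759139·28726149 + 3924862·12875176
So 1 = (-1759139)·28726149 + (3924862)·12875176.

1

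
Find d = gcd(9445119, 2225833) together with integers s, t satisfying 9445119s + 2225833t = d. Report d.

1

Euclidean algorithm:
9445119 = 4·2225833 + 541787
2225833 = 4·541787 + 58685
541787 = 9·58685 + 13622
58685 = 4·13622 + 4197
13622 = 3·4197 + 1031
4197 = 4·1031 + 73
1031 = 14·73 + 9
73 = 8·9 + 1
9 = 9·1 + 0
gcd(9445119, 2225833) = 1.
Express as a combination:
1 = 73 − 8·9
1 = −8·1031 + 113·73
1 = 113·4197 − 460·1031
1 = −460·13622 + 1493·4197
1 = 1493·58685 − 6432·13622
1 = −6432·541787 + 59381·58685
1 = 59381·2225833 − 243956·541787
1 = −243956·9445119 + 1035205·2225833
So 1 = (-243956)·9445119 + (1035205)·2225833.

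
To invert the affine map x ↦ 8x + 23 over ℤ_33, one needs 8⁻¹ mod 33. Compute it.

Run Euclid on (33, 8):
33 = 4·8 + 1
8 = 8·1 + 0
The gcd is 1. Working backward:
1 = 33 − 4·8
Thus 8·(-4) ≡ 1 (mod 33); reducing, -4 mod 33 = 29.

29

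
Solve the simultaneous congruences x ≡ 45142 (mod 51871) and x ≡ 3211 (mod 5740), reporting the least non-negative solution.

36302971

Write x = 45142 + 51871·k. Then 51871·k ≡ 3211 − 45142 ≡ 3989 (mod 5740).
Need 51871⁻¹ mod 5740. Extended Euclid on (5740, 211):
5740 = 27*211 + 43
211 = 4*43 + 39
43 = 1*39 + 4
39 = 9*4 + 3
4 = 1*3 + 1
3 = 3*1 + 0
Back-substitute:
1 = 4 − 3
1 = −39 + 10·4
1 = 10·43 − 11·39
1 = −11·211 + 54·43
1 = 54·5740 − 1469·211
51871⁻¹ ≡ 4271 (mod 5740), so k ≡ 4271·3989 ≡ 699 (mod 5740).
x = 45142 + 51871·699 = 36302971.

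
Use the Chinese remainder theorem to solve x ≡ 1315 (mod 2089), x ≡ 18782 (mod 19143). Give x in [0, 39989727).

27220985

Write x = 1315 + 2089·k. Then 2089·k ≡ 18782 − 1315 ≡ 17467 (mod 19143).
Need 2089⁻¹ mod 19143. Extended Euclid on (19143, 2089):
19143 = 9·2089 + 342
2089 = 6·342 + 37
342 = 9·37 + 9
37 = 4·9 + 1
9 = 9·1 + 0
Back-substitute:
1 = 37 − 4·9
1 = −4·342 + 37·37
1 = 37·2089 − 226·342
1 = −226·19143 + 2071·2089
2089⁻¹ ≡ 2071 (mod 19143), so k ≡ 2071·17467 ≡ 13030 (mod 19143).
x = 1315 + 2089·13030 = 27220985.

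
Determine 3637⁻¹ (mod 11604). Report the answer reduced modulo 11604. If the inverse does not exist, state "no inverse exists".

Apply the Euclidean algorithm to 11604 and 3637:
11604 = 3·3637 + 693
3637 = 5·693 + 172
693 = 4·172 + 5
172 = 34·5 + 2
5 = 2·2 + 1
2 = 2·1 + 0
Since gcd(3637, 11604) = 1, back-substitute to write 1 as a combination:
1 = 5 − 2·2
1 = −2·172 + 69·5
1 = 69·693 − 278·172
1 = −278·3637 + 1459·693
1 = 1459·11604 − 4655·3637
So 3637·(-4655) ≡ 1 (mod 11604), and -4655 ≡ 6949 (mod 11604).

6949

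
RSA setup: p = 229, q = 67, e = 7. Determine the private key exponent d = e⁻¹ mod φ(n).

8599

φ(n) = (p−1)(q−1) = 228·66 = 15048.
Need d with 7·d ≡ 1 (mod 15048). Apply the extended Euclidean algorithm:
15048 = 2149·7 + 5
7 = 1·5 + 2
5 = 2·2 + 1
2 = 2·1 + 0
Back-substitute:
1 = 5 − 2·2
1 = −2·7 + 3·5
1 = 3·15048 − 6449·7
So 7·(-6449) ≡ 1 (mod 15048), hence d ≡ -6449 ≡ 8599 (mod 15048).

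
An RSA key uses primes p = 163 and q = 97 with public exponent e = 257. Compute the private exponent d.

13313

φ(n) = (p−1)(q−1) = 162·96 = 15552.
Need d with 257·d ≡ 1 (mod 15552). Apply the extended Euclidean algorithm:
15552 = 60*257 + 132
257 = 1*132 + 125
132 = 1*125 + 7
125 = 17*7 + 6
7 = 1*6 + 1
6 = 6*1 + 0
Back-substitute:
1 = 7 − 6
1 = −125 + 18·7
1 = 18·132 − 19·125
1 = −19·257 + 37·132
1 = 37·15552 − 2239·257
So 257·(-2239) ≡ 1 (mod 15552), hence d ≡ -2239 ≡ 13313 (mod 15552).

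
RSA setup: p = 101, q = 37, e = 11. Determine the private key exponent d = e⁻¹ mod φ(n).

φ(n) = (p−1)(q−1) = 100·36 = 3600.
Need d with 11·d ≡ 1 (mod 3600). Apply the extended Euclidean algorithm:
3600 = 327*11 + 3
11 = 3*3 + 2
3 = 1*2 + 1
2 = 2*1 + 0
Back-substitute:
1 = 3 − 2
1 = −11 + 4·3
1 = 4·3600 − 1309·11
So 11·(-1309) ≡ 1 (mod 3600), hence d ≡ -1309 ≡ 2291 (mod 3600).

2291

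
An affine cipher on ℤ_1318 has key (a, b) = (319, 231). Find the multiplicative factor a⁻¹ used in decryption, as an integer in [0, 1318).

1161

Apply the Euclidean algorithm to 1318 and 319:
1318 = 4·319 + 42
319 = 7·42 + 25
42 = 1·25 + 17
25 = 1·17 + 8
17 = 2·8 + 1
8 = 8·1 + 0
gcd = 1, so the inverse exists. Back-substitute:
1 = 17 − 2·8
1 = −2·25 + 3·17
1 = 3·42 − 5·25
1 = −5·319 + 38·42
1 = 38·1318 − 157·319
Thus 319·(-157) ≡ 1 (mod 1318); reducing, -157 mod 1318 = 1161.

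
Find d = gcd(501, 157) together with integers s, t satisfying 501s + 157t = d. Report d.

Repeated division:
501 = 3*157 + 30
157 = 5*30 + 7
30 = 4*7 + 2
7 = 3*2 + 1
2 = 2*1 + 0
gcd(501, 157) = 1.
Express as a combination:
1 = 7 − 3·2
1 = −3·30 + 13·7
1 = 13·157 − 68·30
1 = −68·501 + 217·157
So 1 = (-68)·501 + (217)·157.

1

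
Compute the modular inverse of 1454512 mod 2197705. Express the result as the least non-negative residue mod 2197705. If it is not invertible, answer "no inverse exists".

1309563

gcd(2197705, 1454512) by repeated division:
2197705 = 1×1454512 + 743193
1454512 = 1×743193 + 711319
743193 = 1×711319 + 31874
711319 = 22×31874 + 10091
31874 = 3×10091 + 1601
10091 = 6×1601 + 485
1601 = 3×485 + 146
485 = 3×146 + 47
146 = 3×47 + 5
47 = 9×5 + 2
5 = 2×2 + 1
2 = 2×1 + 0
gcd = 1, so the inverse exists. Back-substitute:
1 = 5 − 2·2
1 = −2·47 + 19·5
1 = 19·146 − 59·47
1 = −59·485 + 196·146
1 = 196·1601 − 647·485
1 = −647·10091 + 4078·1601
1 = 4078·31874 − 12881·10091
1 = −12881·711319 + 287460·31874
1 = 287460·743193 − 300341·711319
1 = −300341·1454512 + 587801·743193
1 = 587801·2197705 − 888142·1454512
So 1454512·(-888142) ≡ 1 (mod 2197705), and -888142 ≡ 1309563 (mod 2197705).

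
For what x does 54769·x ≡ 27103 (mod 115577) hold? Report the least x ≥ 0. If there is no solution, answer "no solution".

no solution

gcd(54769, 115577):
115577 = 2*54769 + 6039
54769 = 9*6039 + 418
6039 = 14*418 + 187
418 = 2*187 + 44
187 = 4*44 + 11
44 = 4*11 + 0
gcd = 11, but 11 ∤ 27103, so the congruence has no solution.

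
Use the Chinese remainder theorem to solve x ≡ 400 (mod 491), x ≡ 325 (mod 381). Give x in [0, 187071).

Write x = 400 + 491·k. Then 491·k ≡ 325 − 400 ≡ 306 (mod 381).
Need 491⁻¹ mod 381. Extended Euclid on (381, 110):
381 = 3·110 + 51
110 = 2·51 + 8
51 = 6·8 + 3
8 = 2·3 + 2
3 = 1·2 + 1
2 = 2·1 + 0
Back-substitute:
1 = 3 − 2
1 = −8 + 3·3
1 = 3·51 − 19·8
1 = −19·110 + 41·51
1 = 41·381 − 142·110
491⁻¹ ≡ 239 (mod 381), so k ≡ 239·306 ≡ 363 (mod 381).
x = 400 + 491·363 = 178633.

178633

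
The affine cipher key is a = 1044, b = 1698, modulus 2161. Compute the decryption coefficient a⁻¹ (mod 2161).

296

gcd(2161, 1044) by repeated division:
2161 = 2×1044 + 73
1044 = 14×73 + 22
73 = 3×22 + 7
22 = 3×7 + 1
7 = 7×1 + 0
Since gcd(1044, 2161) = 1, back-substitute to write 1 as a combination:
1 = 22 − 3·7
1 = −3·73 + 10·22
1 = 10·1044 − 143·73
1 = −143·2161 + 296·1044
So 1044·296 ≡ 1 (mod 2161).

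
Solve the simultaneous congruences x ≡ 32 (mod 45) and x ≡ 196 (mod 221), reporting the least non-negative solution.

9257

Write x = 32 + 45·k. Then 45·k ≡ 196 − 32 ≡ 164 (mod 221).
Need 45⁻¹ mod 221. Extended Euclid on (221, 45):
221 = 4*45 + 41
45 = 1*41 + 4
41 = 10*4 + 1
4 = 4*1 + 0
Back-substitute:
1 = 41 − 10·4
1 = −10·45 + 11·41
1 = 11·221 − 54·45
45⁻¹ ≡ 167 (mod 221), so k ≡ 167·164 ≡ 205 (mod 221).
x = 32 + 45·205 = 9257.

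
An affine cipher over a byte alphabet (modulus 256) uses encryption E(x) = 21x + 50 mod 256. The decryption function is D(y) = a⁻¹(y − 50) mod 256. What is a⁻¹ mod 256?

61

gcd(256, 21) by repeated division:
256 = 12·21 + 4
21 = 5·4 + 1
4 = 4·1 + 0
The gcd is 1. Working backward:
1 = 21 − 5·4
1 = −5·256 + 61·21
So 21·61 ≡ 1 (mod 256).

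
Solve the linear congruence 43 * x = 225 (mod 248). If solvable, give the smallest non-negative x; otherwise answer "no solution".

First find gcd(43, 248):
248 = 5*43 + 33
43 = 1*33 + 10
33 = 3*10 + 3
10 = 3*3 + 1
3 = 3*1 + 0
gcd = 1, so a unique solution mod 248 exists.
Back-substitute for the Bézout coefficients:
1 = 10 − 3·3
1 = −3·33 + 10·10
1 = 10·43 − 13·33
1 = −13·248 + 75·43
So 43·(75) ≡ 1 (mod 248), giving 43⁻¹ ≡ 75.
x ≡ 43⁻¹·225 ≡ 75·225 ≡ 11 (mod 248).

11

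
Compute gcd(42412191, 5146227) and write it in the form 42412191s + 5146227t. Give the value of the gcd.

Euclidean algorithm:
42412191 = 8×5146227 + 1242375
5146227 = 4×1242375 + 176727
1242375 = 7×176727 + 5286
176727 = 33×5286 + 2289
5286 = 2×2289 + 708
2289 = 3×708 + 165
708 = 4×165 + 48
165 = 3×48 + 21
48 = 2×21 + 6
21 = 3×6 + 3
6 = 2×3 + 0
gcd(42412191, 5146227) = 3.
Express as a combination:
3 = 21 − 3·6
3 = −3·48 + 7·21
3 = 7·165 − 24·48
3 = −24·708 + 103·165
3 = 103·2289 − 333·708
3 = −333·5286 + 769·2289
3 = 769·176727 − 25710·5286
3 = −25710·1242375 + 180739·176727
3 = 180739·5146227 − 748666·1242375
3 = −748666·42412191 + 6170067·5146227
So 3 = (-748666)·42412191 + (6170067)·5146227.

3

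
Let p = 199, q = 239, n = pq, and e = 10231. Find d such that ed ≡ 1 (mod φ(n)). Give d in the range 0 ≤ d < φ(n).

40063

φ(n) = (p−1)(q−1) = 198·238 = 47124.
Need d with 10231·d ≡ 1 (mod 47124). Apply the extended Euclidean algorithm:
47124 = 4×10231 + 6200
10231 = 1×6200 + 4031
6200 = 1×4031 + 2169
4031 = 1×2169 + 1862
2169 = 1×1862 + 307
1862 = 6×307 + 20
307 = 15×20 + 7
20 = 2×7 + 6
7 = 1×6 + 1
6 = 6×1 + 0
Back-substitute:
1 = 7 − 6
1 = −20 + 3·7
1 = 3·307 − 46·20
1 = −46·1862 + 279·307
1 = 279·2169 − 325·1862
1 = −325·4031 + 604·2169
1 = 604·6200 − 929·4031
1 = −929·10231 + 1533·6200
1 = 1533·47124 − 7061·10231
So 10231·(-7061) ≡ 1 (mod 47124), hence d ≡ -7061 ≡ 40063 (mod 47124).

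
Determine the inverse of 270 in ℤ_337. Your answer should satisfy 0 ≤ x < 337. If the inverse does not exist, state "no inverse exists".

171

Apply the Euclidean algorithm to 337 and 270:
337 = 1*270 + 67
270 = 4*67 + 2
67 = 33*2 + 1
2 = 2*1 + 0
The gcd is 1. Working backward:
1 = 67 − 33·2
1 = −33·270 + 133·67
1 = 133·337 − 166·270
Hence 270⁻¹ ≡ -166 ≡ 171 (mod 337).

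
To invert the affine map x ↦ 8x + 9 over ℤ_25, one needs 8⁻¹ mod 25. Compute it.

Run Euclid on (25, 8):
25 = 3*8 + 1
8 = 8*1 + 0
gcd = 1, so the inverse exists. Back-substitute:
1 = 25 − 3·8
Thus 8·(-3) ≡ 1 (mod 25); reducing, -3 mod 25 = 22.

22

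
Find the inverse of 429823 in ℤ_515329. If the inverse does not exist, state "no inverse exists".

164285

Apply the Euclidean algorithm to 515329 and 429823:
515329 = 1×429823 + 85506
429823 = 5×85506 + 2293
85506 = 37×2293 + 665
2293 = 3×665 + 298
665 = 2×298 + 69
298 = 4×69 + 22
69 = 3×22 + 3
22 = 7×3 + 1
3 = 3×1 + 0
gcd = 1, so the inverse exists. Back-substitute:
1 = 22 − 7·3
1 = −7·69 + 22·22
1 = 22·298 − 95·69
1 = −95·665 + 212·298
1 = 212·2293 − 731·665
1 = −731·85506 + 27259·2293
1 = 27259·429823 − 137026·85506
1 = −137026·515329 + 164285·429823
So 429823·164285 ≡ 1 (mod 515329).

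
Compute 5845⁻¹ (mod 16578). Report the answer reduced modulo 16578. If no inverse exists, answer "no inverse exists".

Apply the Euclidean algorithm to 16578 and 5845:
16578 = 2*5845 + 4888
5845 = 1*4888 + 957
4888 = 5*957 + 103
957 = 9*103 + 30
103 = 3*30 + 13
30 = 2*13 + 4
13 = 3*4 + 1
4 = 4*1 + 0
The gcd is 1. Working backward:
1 = 13 − 3·4
1 = −3·30 + 7·13
1 = 7·103 − 24·30
1 = −24·957 + 223·103
1 = 223·4888 − 1139·957
1 = −1139·5845 + 1362·4888
1 = 1362·16578 − 3863·5845
Hence 5845⁻¹ ≡ -3863 ≡ 12715 (mod 16578).

12715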